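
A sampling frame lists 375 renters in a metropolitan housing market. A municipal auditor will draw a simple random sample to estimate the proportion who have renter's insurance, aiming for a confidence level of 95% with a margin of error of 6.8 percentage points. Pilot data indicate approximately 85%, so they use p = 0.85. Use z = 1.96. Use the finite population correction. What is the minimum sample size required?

Unadjusted: n₀ = 1.96² × 0.85 × 0.15 / 0.068² ≈ 105.93, so n₀ = 106.
Finite population correction with N = 375: n = n₀ / (1 + (n₀−1)/N) = 106 / (1 + 105/375) = 106 / 1.2800 ≈ 82.81.
Rounding up, n = 83.

83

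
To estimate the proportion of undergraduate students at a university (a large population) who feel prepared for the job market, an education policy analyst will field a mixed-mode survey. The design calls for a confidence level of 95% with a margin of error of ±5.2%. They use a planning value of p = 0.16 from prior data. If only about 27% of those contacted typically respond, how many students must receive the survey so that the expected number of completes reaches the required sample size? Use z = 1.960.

708

Completed interviews needed: n₀ = 1.960² × 0.1344 / 0.052² ≈ 190.94 → 191.
At a 27% response rate, contacts needed = 191 / 0.27 ≈ 707.41 → 708.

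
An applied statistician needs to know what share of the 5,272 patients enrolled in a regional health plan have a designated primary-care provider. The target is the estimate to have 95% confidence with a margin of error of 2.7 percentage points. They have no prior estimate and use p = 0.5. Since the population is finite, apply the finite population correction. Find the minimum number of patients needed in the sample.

For 95% confidence, z = 1.960.
Unadjusted: n₀ = 1.960² × 0.50 × 0.50 / 0.027² ≈ 1317.42, so n₀ = 1318.
Finite population correction with N = 5,272: n = n₀ / (1 + (n₀−1)/N) = 1318 / (1 + 1317/5272) = 1318 / 1.2498 ≈ 1054.56.
Rounding up, n = 1055.

1055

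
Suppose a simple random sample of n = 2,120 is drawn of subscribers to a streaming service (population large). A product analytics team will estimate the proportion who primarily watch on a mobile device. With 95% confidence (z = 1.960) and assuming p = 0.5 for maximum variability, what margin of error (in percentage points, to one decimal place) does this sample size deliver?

2.1

SE(p̂) = √[p(1−p)/n] = √[0.2500/2120] = 0.01086.
E = z × SE = 1.960 × 0.01086 = 0.02128, or 2.1 percentage points.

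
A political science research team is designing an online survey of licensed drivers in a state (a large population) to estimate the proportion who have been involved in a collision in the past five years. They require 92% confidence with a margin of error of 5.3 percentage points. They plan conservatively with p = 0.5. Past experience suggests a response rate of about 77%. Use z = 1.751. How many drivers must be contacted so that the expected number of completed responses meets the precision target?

Completed interviews needed: n₀ = 1.751² × 0.2500 / 0.053² ≈ 272.87 → 273.
At a 77% response rate, contacts needed = 273 / 0.77 ≈ 354.55 → 355.

355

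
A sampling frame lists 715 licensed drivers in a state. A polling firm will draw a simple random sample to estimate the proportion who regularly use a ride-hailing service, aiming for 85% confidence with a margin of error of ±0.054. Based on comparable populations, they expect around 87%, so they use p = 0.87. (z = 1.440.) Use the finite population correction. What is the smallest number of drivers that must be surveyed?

Unadjusted: n₀ = 1.440² × 0.87 × 0.13 / 0.054² ≈ 80.43, so n₀ = 81.
Finite population correction with N = 715: n = n₀ / (1 + (n₀−1)/N) = 81 / (1 + 80/715) = 81 / 1.1119 ≈ 72.85.
Rounding up, n = 73.

73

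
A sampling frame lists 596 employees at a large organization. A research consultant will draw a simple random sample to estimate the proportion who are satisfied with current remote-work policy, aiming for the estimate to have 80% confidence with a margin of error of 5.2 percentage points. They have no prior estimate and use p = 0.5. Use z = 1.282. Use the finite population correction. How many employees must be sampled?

122

Unadjusted: n₀ = 1.282² × 0.50 × 0.50 / 0.052² ≈ 151.95, so n₀ = 152.
Finite population correction with N = 596: n = n₀ / (1 + (n₀−1)/N) = 152 / (1 + 151/596) = 152 / 1.2534 ≈ 121.27.
Rounding up, n = 122.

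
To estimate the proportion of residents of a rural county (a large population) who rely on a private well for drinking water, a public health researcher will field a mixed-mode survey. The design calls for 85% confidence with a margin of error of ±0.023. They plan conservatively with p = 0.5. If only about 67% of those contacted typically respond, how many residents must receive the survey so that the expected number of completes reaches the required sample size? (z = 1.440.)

1463

Completed interviews needed: n₀ = 1.440² × 0.2500 / 0.023² ≈ 979.96 → 980.
At a 67% response rate, contacts needed = 980 / 0.67 ≈ 1462.69 → 1463.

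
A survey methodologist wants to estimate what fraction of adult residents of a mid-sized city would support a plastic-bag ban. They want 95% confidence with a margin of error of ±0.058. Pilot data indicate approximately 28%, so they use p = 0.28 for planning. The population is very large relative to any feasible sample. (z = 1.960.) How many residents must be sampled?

With p = 0.28, p(1−p) = 0.2016.
n = z²·p(1−p)/E² = 1.960² × 0.2016 / 0.058² = 3.8416 × 0.2016 / 0.003364 ≈ 230.22.
Rounding up gives n = 231.

231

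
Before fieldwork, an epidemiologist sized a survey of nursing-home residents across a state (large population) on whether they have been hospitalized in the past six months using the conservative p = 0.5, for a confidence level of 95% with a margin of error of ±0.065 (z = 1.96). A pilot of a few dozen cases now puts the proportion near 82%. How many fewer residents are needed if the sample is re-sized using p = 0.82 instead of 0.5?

93

Conservative (p = 0.5): n = 1.96² × 0.25 / 0.065² ≈ 227.31 → 228.
Using p = 0.82: p(1−p) = 0.1476, so n = 1.96² × 0.1476 / 0.065² ≈ 134.21 → 135.
Reduction: 228 − 135 = 93.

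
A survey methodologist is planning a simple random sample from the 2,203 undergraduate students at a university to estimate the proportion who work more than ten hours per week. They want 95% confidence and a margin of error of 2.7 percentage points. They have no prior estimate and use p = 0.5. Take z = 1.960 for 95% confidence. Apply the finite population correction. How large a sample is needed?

Unadjusted: n₀ = 1.960² × 0.50 × 0.50 / 0.027² ≈ 1317.42, so n₀ = 1318.
Finite population correction with N = 2,203: n = n₀ / (1 + (n₀−1)/N) = 1318 / (1 + 1317/2203) = 1318 / 1.5978 ≈ 824.87.
Rounding up, n = 825.

825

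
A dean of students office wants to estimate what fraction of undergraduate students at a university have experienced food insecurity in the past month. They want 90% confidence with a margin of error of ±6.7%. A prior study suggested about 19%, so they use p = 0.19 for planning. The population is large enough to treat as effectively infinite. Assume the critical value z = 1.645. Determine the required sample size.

With p = 0.19, p(1−p) = 0.1539.
n = z²·p(1−p)/E² = 1.645² × 0.1539 / 0.067² = 2.7060 × 0.1539 / 0.004489 ≈ 92.77.
Rounding up gives n = 93.

93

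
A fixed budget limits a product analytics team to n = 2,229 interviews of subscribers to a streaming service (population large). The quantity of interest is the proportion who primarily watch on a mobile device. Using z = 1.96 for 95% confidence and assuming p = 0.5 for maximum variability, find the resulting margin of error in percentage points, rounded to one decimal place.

2.1

SE(p̂) = √[p(1−p)/n] = √[0.2500/2229] = 0.01059.
E = z × SE = 1.96 × 0.01059 = 0.02076, or 2.1 percentage points.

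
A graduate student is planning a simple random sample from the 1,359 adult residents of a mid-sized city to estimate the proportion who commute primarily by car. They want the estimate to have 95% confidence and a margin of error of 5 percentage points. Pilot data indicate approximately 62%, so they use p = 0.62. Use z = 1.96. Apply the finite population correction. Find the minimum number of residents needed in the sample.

Unadjusted: n₀ = 1.96² × 0.62 × 0.38 / 0.050² ≈ 362.03, so n₀ = 363.
Finite population correction with N = 1,359: n = n₀ / (1 + (n₀−1)/N) = 363 / (1 + 362/1359) = 363 / 1.2664 ≈ 286.65.
Rounding up, n = 287.

287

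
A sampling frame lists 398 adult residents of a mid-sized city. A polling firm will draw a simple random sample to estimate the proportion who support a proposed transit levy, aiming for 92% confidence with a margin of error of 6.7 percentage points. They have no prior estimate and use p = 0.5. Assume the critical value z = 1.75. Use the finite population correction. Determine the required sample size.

120

Unadjusted: n₀ = 1.75² × 0.50 × 0.50 / 0.067² ≈ 170.56, so n₀ = 171.
Finite population correction with N = 398: n = n₀ / (1 + (n₀−1)/N) = 171 / (1 + 170/398) = 171 / 1.4271 ≈ 119.82.
Rounding up, n = 120.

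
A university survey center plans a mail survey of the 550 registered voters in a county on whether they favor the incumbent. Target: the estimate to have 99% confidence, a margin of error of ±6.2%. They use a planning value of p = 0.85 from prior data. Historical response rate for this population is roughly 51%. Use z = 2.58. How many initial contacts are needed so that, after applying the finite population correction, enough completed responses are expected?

Completed interviews needed (unadjusted): n₀ = 2.58² × 0.1275 / 0.062² ≈ 220.78 → 221.
FPC for N = 550: n = 221 / (1 + 220/550) = 221 / 1.4000 ≈ 157.86 → 158.
At a 51% response rate, contacts needed = 158 / 0.51 ≈ 309.80 → 310.

310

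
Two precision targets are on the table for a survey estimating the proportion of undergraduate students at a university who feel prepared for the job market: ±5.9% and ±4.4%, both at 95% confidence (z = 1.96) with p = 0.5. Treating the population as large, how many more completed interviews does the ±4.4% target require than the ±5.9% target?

221

At ±5.9%: n = 1.96² × 0.2500 / 0.059² ≈ 275.90 → 276.
At ±4.4%: n = 1.96² × 0.2500 / 0.044² ≈ 496.07 → 497.
Additional respondents: 497 − 276 = 221.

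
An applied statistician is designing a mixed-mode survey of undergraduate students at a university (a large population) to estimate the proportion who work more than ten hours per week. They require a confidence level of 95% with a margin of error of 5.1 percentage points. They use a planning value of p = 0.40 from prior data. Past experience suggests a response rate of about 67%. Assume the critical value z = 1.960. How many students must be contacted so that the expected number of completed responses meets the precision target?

Completed interviews needed: n₀ = 1.960² × 0.2400 / 0.051² ≈ 354.47 → 355.
At a 67% response rate, contacts needed = 355 / 0.67 ≈ 529.85 → 530.

530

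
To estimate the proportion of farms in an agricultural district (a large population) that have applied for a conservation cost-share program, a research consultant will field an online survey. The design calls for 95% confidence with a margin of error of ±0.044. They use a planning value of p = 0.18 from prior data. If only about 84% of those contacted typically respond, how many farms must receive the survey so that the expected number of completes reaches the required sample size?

349

For 95% confidence, z = 1.960.
Completed interviews needed: n₀ = 1.960² × 0.1476 / 0.044² ≈ 292.88 → 293.
At an 84% response rate, contacts needed = 293 / 0.84 ≈ 348.81 → 349.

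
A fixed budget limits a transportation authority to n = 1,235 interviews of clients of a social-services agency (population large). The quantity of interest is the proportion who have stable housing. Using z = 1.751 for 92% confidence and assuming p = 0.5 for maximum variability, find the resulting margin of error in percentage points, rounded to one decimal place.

2.5

SE(p̂) = √[p(1−p)/n] = √[0.2500/1235] = 0.01423.
E = z × SE = 1.751 × 0.01423 = 0.02491, or 2.5 percentage points.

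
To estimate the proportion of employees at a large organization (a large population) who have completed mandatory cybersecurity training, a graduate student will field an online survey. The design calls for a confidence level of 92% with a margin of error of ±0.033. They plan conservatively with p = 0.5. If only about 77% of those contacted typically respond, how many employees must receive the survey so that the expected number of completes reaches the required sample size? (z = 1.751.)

Completed interviews needed: n₀ = 1.751² × 0.2500 / 0.033² ≈ 703.86 → 704.
At a 77% response rate, contacts needed = 704 / 0.77 ≈ 914.29 → 915.

915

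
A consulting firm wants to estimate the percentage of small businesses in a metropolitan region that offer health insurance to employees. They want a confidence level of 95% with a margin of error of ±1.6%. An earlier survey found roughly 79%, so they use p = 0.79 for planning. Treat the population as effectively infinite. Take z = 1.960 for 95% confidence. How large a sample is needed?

With p = 0.79, p(1−p) = 0.1659.
n = z²·p(1−p)/E² = 1.960² × 0.1659 / 0.016² = 3.8416 × 0.1659 / 0.000256 ≈ 2489.54.
Rounding up gives n = 2490.

2490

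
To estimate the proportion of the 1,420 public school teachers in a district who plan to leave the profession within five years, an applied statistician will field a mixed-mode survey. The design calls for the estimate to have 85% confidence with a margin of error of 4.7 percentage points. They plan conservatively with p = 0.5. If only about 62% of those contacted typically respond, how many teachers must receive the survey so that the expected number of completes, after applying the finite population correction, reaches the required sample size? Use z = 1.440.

326

Completed interviews needed (unadjusted): n₀ = 1.440² × 0.2500 / 0.047² ≈ 234.68 → 235.
FPC for N = 1,420: n = 235 / (1 + 234/1420) = 235 / 1.1648 ≈ 201.75 → 202.
At a 62% response rate, contacts needed = 202 / 0.62 ≈ 325.81 → 326.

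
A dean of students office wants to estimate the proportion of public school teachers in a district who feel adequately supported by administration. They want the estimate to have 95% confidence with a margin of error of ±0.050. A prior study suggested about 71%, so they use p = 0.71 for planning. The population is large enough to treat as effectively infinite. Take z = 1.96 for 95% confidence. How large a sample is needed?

With p = 0.71, p(1−p) = 0.2059.
n = z²·p(1−p)/E² = 1.96² × 0.2059 / 0.050² = 3.8416 × 0.2059 / 0.002500 ≈ 316.39.
Rounding up gives n = 317.

317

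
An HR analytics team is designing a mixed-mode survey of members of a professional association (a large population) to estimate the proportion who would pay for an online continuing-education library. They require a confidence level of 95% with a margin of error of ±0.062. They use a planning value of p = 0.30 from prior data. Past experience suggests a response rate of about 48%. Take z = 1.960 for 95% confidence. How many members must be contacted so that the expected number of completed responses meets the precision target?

Completed interviews needed: n₀ = 1.960² × 0.2100 / 0.062² ≈ 209.87 → 210.
At a 48% response rate, contacts needed = 210 / 0.48 ≈ 437.50 → 438.

438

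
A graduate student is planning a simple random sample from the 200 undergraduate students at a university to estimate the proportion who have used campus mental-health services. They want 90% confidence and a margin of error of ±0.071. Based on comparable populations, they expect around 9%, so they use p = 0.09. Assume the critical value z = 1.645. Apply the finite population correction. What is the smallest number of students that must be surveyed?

Unadjusted: n₀ = 1.645² × 0.09 × 0.91 / 0.071² ≈ 43.96, so n₀ = 44.
Finite population correction with N = 200: n = n₀ / (1 + (n₀−1)/N) = 44 / (1 + 43/200) = 44 / 1.2150 ≈ 36.21.
Rounding up, n = 37.

37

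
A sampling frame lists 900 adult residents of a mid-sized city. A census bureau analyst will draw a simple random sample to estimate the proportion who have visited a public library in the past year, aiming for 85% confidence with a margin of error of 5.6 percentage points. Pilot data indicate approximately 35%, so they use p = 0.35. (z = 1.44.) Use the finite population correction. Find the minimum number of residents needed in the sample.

Unadjusted: n₀ = 1.44² × 0.35 × 0.65 / 0.056² ≈ 150.43, so n₀ = 151.
Finite population correction with N = 900: n = n₀ / (1 + (n₀−1)/N) = 151 / (1 + 150/900) = 151 / 1.1667 ≈ 129.43.
Rounding up, n = 130.

130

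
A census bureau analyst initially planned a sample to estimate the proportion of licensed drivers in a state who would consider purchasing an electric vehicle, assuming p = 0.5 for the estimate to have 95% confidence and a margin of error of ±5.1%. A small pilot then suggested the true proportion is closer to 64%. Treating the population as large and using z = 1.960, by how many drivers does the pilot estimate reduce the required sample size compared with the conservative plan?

Conservative (p = 0.5): n = 1.960² × 0.25 / 0.051² ≈ 369.24 → 370.
Using p = 0.64: p(1−p) = 0.2304, so n = 1.960² × 0.2304 / 0.051² ≈ 340.29 → 341.
Reduction: 370 − 341 = 29.

29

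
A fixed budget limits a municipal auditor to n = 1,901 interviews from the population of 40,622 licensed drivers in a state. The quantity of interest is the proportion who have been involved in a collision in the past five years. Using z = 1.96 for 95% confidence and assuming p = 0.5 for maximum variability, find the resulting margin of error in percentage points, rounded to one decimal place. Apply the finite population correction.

Finite-population factor: (N−n)/(N−1) = (40622−1901)/(40622−1) = 0.9532.
SE(p̂) = √[p(1−p)/n · (N−n)/(N−1)] = √[0.2500/1901 × 0.9532] = 0.01120.
E = z × SE = 1.96 × 0.01120 = 0.02194 ≈ 2.2 percentage points.

2.2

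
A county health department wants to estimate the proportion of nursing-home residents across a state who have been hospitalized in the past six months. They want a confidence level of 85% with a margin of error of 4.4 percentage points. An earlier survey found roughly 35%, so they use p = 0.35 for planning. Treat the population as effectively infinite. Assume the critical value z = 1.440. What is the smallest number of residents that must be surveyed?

With p = 0.35, p(1−p) = 0.2275.
n = z²·p(1−p)/E² = 1.440² × 0.2275 / 0.044² = 2.0736 × 0.2275 / 0.001936 ≈ 243.67.
Rounding up gives n = 244.

244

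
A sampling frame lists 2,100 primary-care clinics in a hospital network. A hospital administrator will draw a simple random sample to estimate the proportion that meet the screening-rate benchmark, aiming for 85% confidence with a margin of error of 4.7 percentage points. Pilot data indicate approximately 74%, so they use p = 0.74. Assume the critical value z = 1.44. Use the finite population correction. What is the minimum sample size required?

167

Unadjusted: n₀ = 1.44² × 0.74 × 0.26 / 0.047² ≈ 180.61, so n₀ = 181.
Finite population correction with N = 2,100: n = n₀ / (1 + (n₀−1)/N) = 181 / (1 + 180/2100) = 181 / 1.0857 ≈ 166.71.
Rounding up, n = 167.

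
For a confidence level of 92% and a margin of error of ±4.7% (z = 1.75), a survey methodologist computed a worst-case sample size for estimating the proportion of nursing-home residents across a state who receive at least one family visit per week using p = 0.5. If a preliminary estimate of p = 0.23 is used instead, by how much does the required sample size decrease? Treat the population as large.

Conservative (p = 0.5): n = 1.75² × 0.25 / 0.047² ≈ 346.59 → 347.
Using p = 0.23: p(1−p) = 0.1771, so n = 1.75² × 0.1771 / 0.047² ≈ 245.53 → 246.
Reduction: 347 − 246 = 101.

101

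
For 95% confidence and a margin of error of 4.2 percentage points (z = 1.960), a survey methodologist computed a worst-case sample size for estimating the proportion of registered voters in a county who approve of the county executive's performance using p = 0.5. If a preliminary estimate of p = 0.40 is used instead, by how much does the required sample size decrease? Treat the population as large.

22

Conservative (p = 0.5): n = 1.960² × 0.25 / 0.042² ≈ 544.44 → 545.
Using p = 0.40: p(1−p) = 0.2400, so n = 1.960² × 0.2400 / 0.042² ≈ 522.67 → 523.
Reduction: 545 − 523 = 22.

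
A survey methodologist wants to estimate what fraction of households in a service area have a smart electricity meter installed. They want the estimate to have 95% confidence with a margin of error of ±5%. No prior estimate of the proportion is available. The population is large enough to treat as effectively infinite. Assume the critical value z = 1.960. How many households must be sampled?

385

With no prior estimate, use p = 0.5, giving p(1−p) = 0.25.
n = z²·p(1−p)/E² = 1.960² × 0.2500 / 0.050² = 3.8416 × 0.2500 / 0.002500 ≈ 384.16.
Rounding up gives n = 385.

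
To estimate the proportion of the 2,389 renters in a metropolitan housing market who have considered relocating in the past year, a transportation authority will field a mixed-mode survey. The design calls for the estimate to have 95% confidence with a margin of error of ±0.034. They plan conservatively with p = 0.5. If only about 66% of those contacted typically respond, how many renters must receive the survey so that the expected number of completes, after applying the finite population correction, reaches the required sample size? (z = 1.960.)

Completed interviews needed (unadjusted): n₀ = 1.960² × 0.2500 / 0.034² ≈ 830.80 → 831.
FPC for N = 2,389: n = 831 / (1 + 830/2389) = 831 / 1.3474 ≈ 616.73 → 617.
At a 66% response rate, contacts needed = 617 / 0.66 ≈ 934.85 → 935.

935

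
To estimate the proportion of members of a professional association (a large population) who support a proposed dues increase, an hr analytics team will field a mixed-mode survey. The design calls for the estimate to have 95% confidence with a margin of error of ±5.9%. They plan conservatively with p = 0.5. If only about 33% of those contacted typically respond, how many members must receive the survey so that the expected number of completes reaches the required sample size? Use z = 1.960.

Completed interviews needed: n₀ = 1.960² × 0.2500 / 0.059² ≈ 275.90 → 276.
At a 33% response rate, contacts needed = 276 / 0.33 ≈ 836.36 → 837.

837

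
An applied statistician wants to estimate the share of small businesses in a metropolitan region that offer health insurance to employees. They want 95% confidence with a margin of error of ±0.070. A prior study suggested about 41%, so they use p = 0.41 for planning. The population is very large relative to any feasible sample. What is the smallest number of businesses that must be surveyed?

For 95% confidence, z = 1.96.
With p = 0.41, p(1−p) = 0.2419.
n = z²·p(1−p)/E² = 1.96² × 0.2419 / 0.070² = 3.8416 × 0.2419 / 0.004900 ≈ 189.65.
Rounding up gives n = 190.

190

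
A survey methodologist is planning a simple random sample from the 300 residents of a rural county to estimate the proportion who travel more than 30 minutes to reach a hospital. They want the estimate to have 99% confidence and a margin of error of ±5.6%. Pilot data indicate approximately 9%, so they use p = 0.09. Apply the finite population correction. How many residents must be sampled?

111

For 99% confidence, z = 2.576.
Unadjusted: n₀ = 2.576² × 0.09 × 0.91 / 0.056² ≈ 173.30, so n₀ = 174.
Finite population correction with N = 300: n = n₀ / (1 + (n₀−1)/N) = 174 / (1 + 173/300) = 174 / 1.5767 ≈ 110.36.
Rounding up, n = 111.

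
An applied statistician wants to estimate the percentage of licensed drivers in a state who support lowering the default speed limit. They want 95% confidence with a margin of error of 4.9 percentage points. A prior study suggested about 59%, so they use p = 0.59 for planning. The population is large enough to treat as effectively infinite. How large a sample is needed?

For 95% confidence, z = 1.960.
With p = 0.59, p(1−p) = 0.2419.
n = z²·p(1−p)/E² = 1.960² × 0.2419 / 0.049² = 3.8416 × 0.2419 / 0.002401 ≈ 387.04.
Rounding up gives n = 388.

388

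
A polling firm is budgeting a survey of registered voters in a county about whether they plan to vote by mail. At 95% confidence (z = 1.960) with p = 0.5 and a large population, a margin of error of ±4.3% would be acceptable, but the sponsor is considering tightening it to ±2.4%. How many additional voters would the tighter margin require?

At ±4.3%: n = 1.960² × 0.2500 / 0.043² ≈ 519.42 → 520.
At ±2.4%: n = 1.960² × 0.2500 / 0.024² ≈ 1667.36 → 1668.
Additional respondents: 1668 − 520 = 1148.

1148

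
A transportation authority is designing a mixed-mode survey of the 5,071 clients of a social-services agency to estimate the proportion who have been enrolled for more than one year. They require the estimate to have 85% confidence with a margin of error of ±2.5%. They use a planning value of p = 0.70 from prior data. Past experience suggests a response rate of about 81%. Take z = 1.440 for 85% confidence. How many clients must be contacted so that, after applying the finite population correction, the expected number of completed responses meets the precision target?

757

Completed interviews needed (unadjusted): n₀ = 1.440² × 0.2100 / 0.025² ≈ 696.73 → 697.
FPC for N = 5,071: n = 697 / (1 + 696/5071) = 697 / 1.1373 ≈ 612.88 → 613.
At an 81% response rate, contacts needed = 613 / 0.81 ≈ 756.79 → 757.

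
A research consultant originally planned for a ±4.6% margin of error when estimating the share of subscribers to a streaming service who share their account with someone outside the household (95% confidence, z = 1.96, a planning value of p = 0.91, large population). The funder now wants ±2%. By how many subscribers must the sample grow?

At ±4.6%: n = 1.96² × 0.0819 / 0.046² ≈ 148.69 → 149.
At ±2%: n = 1.96² × 0.0819 / 0.020² ≈ 786.57 → 787.
Additional respondents: 787 − 149 = 638.

638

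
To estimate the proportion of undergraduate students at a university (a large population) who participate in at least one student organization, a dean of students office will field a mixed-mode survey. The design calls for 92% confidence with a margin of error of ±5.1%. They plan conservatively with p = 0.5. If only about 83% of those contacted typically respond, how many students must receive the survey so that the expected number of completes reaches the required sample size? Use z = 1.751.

356

Completed interviews needed: n₀ = 1.751² × 0.2500 / 0.051² ≈ 294.69 → 295.
At an 83% response rate, contacts needed = 295 / 0.83 ≈ 355.42 → 356.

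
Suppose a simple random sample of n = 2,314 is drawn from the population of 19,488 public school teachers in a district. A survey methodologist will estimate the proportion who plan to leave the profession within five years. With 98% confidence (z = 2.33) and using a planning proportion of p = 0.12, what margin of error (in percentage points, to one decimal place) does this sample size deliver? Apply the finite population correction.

Finite-population factor: (N−n)/(N−1) = (19488−2314)/(19488−1) = 0.8813.
SE(p̂) = √[p(1−p)/n · (N−n)/(N−1)] = √[0.1056/2314 × 0.8813] = 0.00634.
E = z × SE = 2.33 × 0.00634 = 0.01478 ≈ 1.5 percentage points.

1.5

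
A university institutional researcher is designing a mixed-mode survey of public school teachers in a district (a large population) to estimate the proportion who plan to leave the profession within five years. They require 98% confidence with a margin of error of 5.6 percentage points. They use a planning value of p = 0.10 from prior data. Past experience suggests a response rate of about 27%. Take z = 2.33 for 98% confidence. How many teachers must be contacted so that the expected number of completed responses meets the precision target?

Completed interviews needed: n₀ = 2.33² × 0.0900 / 0.056² ≈ 155.80 → 156.
At a 27% response rate, contacts needed = 156 / 0.27 ≈ 577.78 → 578.

578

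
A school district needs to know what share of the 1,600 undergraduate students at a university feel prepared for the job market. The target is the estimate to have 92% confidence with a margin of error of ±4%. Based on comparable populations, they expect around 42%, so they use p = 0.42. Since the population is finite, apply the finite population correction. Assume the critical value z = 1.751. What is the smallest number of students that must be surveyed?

362

Unadjusted: n₀ = 1.751² × 0.42 × 0.58 / 0.040² ≈ 466.80, so n₀ = 467.
Finite population correction with N = 1,600: n = n₀ / (1 + (n₀−1)/N) = 467 / (1 + 466/1600) = 467 / 1.2913 ≈ 361.67.
Rounding up, n = 362.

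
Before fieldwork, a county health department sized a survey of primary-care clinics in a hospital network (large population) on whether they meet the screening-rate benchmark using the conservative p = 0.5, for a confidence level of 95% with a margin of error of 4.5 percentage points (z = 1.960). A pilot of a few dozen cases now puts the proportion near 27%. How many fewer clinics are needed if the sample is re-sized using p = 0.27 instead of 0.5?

101

Conservative (p = 0.5): n = 1.960² × 0.25 / 0.045² ≈ 474.27 → 475.
Using p = 0.27: p(1−p) = 0.1971, so n = 1.960² × 0.1971 / 0.045² ≈ 373.92 → 374.
Reduction: 475 − 374 = 101.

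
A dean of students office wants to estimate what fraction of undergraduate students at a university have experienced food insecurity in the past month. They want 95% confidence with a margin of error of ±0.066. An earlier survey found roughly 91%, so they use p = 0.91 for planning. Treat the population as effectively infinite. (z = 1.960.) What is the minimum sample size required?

With p = 0.91, p(1−p) = 0.0819.
n = z²·p(1−p)/E² = 1.960² × 0.0819 / 0.066² = 3.8416 × 0.0819 / 0.004356 ≈ 72.23.
Rounding up gives n = 73.

73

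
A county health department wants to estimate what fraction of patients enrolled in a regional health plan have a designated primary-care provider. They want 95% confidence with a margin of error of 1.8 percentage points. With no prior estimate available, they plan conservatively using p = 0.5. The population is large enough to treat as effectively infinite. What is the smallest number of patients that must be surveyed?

For 95% confidence, z = 1.96.
With p = 0.5, p(1−p) = 0.25.
n = z²·p(1−p)/E² = 1.96² × 0.2500 / 0.018² = 3.8416 × 0.2500 / 0.000324 ≈ 2964.20.
Rounding up gives n = 2965.

2965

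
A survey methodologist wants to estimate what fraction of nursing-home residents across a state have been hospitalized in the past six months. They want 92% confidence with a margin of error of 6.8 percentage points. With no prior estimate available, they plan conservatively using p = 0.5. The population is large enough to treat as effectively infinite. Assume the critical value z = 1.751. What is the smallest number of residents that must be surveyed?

166

With p = 0.5, p(1−p) = 0.25.
n = z²·p(1−p)/E² = 1.751² × 0.2500 / 0.068² = 3.0660 × 0.2500 / 0.004624 ≈ 165.77.
Rounding up gives n = 166.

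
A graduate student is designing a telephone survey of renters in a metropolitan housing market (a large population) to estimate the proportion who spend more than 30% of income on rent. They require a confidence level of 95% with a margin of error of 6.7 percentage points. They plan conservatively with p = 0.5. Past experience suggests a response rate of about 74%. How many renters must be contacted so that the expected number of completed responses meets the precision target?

For 95% confidence, z = 1.960.
Completed interviews needed: n₀ = 1.960² × 0.2500 / 0.067² ≈ 213.95 → 214.
At a 74% response rate, contacts needed = 214 / 0.74 ≈ 289.19 → 290.

290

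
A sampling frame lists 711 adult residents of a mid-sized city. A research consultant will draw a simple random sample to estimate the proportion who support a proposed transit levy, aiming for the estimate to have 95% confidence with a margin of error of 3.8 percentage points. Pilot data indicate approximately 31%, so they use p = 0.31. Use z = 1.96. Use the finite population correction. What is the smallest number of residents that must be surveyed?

317

Unadjusted: n₀ = 1.96² × 0.31 × 0.69 / 0.038² ≈ 569.06, so n₀ = 570.
Finite population correction with N = 711: n = n₀ / (1 + (n₀−1)/N) = 570 / (1 + 569/711) = 570 / 1.8003 ≈ 316.62.
Rounding up, n = 317.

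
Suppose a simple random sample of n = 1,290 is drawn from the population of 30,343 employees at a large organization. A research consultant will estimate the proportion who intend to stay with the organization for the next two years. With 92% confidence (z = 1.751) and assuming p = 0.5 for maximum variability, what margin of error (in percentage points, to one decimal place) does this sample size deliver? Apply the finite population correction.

2.4

Finite-population factor: (N−n)/(N−1) = (30343−1290)/(30343−1) = 0.9575.
SE(p̂) = √[p(1−p)/n · (N−n)/(N−1)] = √[0.2500/1290 × 0.9575] = 0.01362.
E = z × SE = 1.751 × 0.01362 = 0.02385 ≈ 2.4 percentage points.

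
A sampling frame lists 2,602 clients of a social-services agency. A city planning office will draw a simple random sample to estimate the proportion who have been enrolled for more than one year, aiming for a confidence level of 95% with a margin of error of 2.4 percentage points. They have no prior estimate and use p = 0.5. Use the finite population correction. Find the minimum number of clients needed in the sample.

1017

For 95% confidence, z = 1.960.
Unadjusted: n₀ = 1.960² × 0.50 × 0.50 / 0.024² ≈ 1667.36, so n₀ = 1668.
Finite population correction with N = 2,602: n = n₀ / (1 + (n₀−1)/N) = 1668 / (1 + 1667/2602) = 1668 / 1.6407 ≈ 1016.66.
Rounding up, n = 1017.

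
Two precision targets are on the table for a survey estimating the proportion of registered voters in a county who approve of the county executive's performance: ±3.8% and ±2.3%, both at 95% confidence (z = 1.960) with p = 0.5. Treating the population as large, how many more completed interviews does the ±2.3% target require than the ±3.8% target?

1150

At ±3.8%: n = 1.960² × 0.2500 / 0.038² ≈ 665.10 → 666.
At ±2.3%: n = 1.960² × 0.2500 / 0.023² ≈ 1815.50 → 1816.
Additional respondents: 1816 − 666 = 1150.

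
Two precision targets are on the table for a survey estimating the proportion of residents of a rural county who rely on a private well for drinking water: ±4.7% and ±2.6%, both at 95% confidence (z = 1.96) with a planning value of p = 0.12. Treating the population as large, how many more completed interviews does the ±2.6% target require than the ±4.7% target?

At ±4.7%: n = 1.96² × 0.1056 / 0.047² ≈ 183.65 → 184.
At ±2.6%: n = 1.96² × 0.1056 / 0.026² ≈ 600.11 → 601.
Additional respondents: 601 − 184 = 417.

417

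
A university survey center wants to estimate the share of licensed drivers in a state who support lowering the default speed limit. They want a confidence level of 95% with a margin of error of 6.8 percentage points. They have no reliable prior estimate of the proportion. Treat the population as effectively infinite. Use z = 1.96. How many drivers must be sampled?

208

With no prior estimate, use p = 0.5, giving p(1−p) = 0.25.
n = z²·p(1−p)/E² = 1.96² × 0.2500 / 0.068² = 3.8416 × 0.2500 / 0.004624 ≈ 207.70.
Rounding up gives n = 208.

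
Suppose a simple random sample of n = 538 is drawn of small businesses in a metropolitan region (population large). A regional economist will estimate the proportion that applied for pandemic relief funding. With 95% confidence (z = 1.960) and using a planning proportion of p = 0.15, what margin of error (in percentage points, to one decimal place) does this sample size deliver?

SE(p̂) = √[p(1−p)/n] = √[0.1275/538] = 0.01539.
E = z × SE = 1.960 × 0.01539 = 0.03017, or 3.0 percentage points.

3.0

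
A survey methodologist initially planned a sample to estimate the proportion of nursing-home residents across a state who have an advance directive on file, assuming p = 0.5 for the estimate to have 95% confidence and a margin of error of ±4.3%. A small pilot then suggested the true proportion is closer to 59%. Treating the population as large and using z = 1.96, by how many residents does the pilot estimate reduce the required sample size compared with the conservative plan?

Conservative (p = 0.5): n = 1.96² × 0.25 / 0.043² ≈ 519.42 → 520.
Using p = 0.59: p(1−p) = 0.2419, so n = 1.96² × 0.2419 / 0.043² ≈ 502.59 → 503.
Reduction: 520 − 503 = 17.

17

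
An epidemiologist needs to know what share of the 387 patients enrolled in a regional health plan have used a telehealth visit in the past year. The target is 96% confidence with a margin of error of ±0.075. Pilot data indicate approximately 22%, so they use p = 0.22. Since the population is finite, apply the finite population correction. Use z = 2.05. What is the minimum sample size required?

97

Unadjusted: n₀ = 2.05² × 0.22 × 0.78 / 0.075² ≈ 128.20, so n₀ = 129.
Finite population correction with N = 387: n = n₀ / (1 + (n₀−1)/N) = 129 / (1 + 128/387) = 129 / 1.3307 ≈ 96.94.
Rounding up, n = 97.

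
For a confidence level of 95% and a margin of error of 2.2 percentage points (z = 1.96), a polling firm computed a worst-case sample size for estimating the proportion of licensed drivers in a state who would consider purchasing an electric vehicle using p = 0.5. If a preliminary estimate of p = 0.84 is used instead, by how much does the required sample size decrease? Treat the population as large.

Conservative (p = 0.5): n = 1.96² × 0.25 / 0.022² ≈ 1984.30 → 1985.
Using p = 0.84: p(1−p) = 0.1344, so n = 1.96² × 0.1344 / 0.022² ≈ 1066.76 → 1067.
Reduction: 1985 − 1067 = 918.

918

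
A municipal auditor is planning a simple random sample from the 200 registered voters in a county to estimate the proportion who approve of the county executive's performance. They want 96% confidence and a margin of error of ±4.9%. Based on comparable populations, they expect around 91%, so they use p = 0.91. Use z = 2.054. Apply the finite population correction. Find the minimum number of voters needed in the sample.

Unadjusted: n₀ = 2.054² × 0.91 × 0.09 / 0.049² ≈ 143.91, so n₀ = 144.
Finite population correction with N = 200: n = n₀ / (1 + (n₀−1)/N) = 144 / (1 + 143/200) = 144 / 1.7150 ≈ 83.97.
Rounding up, n = 84.

84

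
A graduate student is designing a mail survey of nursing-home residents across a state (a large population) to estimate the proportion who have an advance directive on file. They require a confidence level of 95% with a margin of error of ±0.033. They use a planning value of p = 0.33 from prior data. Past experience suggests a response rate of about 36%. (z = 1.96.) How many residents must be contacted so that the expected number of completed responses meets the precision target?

Completed interviews needed: n₀ = 1.96² × 0.2211 / 0.033² ≈ 779.96 → 780.
At a 36% response rate, contacts needed = 780 / 0.36 ≈ 2166.67 → 2167.

2167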